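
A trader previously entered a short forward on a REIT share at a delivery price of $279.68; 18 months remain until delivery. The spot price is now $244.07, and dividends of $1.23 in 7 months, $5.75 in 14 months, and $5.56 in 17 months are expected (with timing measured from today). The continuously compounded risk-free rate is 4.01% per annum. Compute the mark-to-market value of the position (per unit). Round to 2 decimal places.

PV(remaining dividends) I = 1.23·e^(−0.0401·7/12) + 5.75·e^(−0.0401·14/12) + 5.56·e^(−0.0401·17/12) = 11.9417
Current forward F = (S − I)·e^(rT) = (244.07 − 11.9417)·e^(0.0401·18/12) = 232.1283 × 1.061996 = 246.5193
Value (long) = (F − K)·e^(−rT) = (246.5193 − 279.68) × 0.941623 = -31.2249
Short position value = −(long value) = $31.22

$31.22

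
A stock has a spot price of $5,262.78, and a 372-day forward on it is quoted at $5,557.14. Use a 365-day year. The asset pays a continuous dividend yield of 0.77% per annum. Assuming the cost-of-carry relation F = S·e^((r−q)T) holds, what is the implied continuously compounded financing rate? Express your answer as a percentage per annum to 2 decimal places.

6.11%

From F = S·e^((r−q)T): (r − q) = ln(F/S)/T
ln(5557.14/5262.78) = ln(1.055932) = 0.054424
(r − q) = 0.054424 / (372/365) = 0.053400
r = ln(F/S)/T + q = 0.053400 + 0.0077 = 0.061100
r = 6.11%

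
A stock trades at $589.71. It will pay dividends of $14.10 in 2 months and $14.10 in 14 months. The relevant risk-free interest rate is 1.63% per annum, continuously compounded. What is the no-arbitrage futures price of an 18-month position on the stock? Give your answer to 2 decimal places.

$575.72

PV(dividends) I = 14.10·e^(−0.0163·2/12) + 14.10·e^(−0.0163·14/12)
I = 14.0617 + 13.8344 = 27.8961
F = (S − I)·e^(rT) = (589.71 − 27.8961) · e^(0.0163·18/12)
= 561.8139 · e^0.024450 = 561.8139 × 1.024751 = $575.72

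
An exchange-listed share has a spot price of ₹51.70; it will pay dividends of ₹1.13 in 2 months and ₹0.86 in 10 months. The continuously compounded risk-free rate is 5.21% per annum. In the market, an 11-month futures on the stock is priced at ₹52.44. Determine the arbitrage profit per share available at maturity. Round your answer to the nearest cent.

₹0.25 per share

PV(dividends) I = 1.13·e^(−0.0521·2/12) + 0.86·e^(−0.0521·10/12) = 1.9437
Fair futures F* = (S − I)·e^(rT) = (51.70 − 1.9437)·e^0.047758 = 49.7563 × 1.048917 = 52.1902
Market ₹52.44 > fair 52.1902: forward overpriced → cash-and-carry (borrow at r, buy the stock and collect the dividends, short the forward).
Profit at T = |F_mkt − F*| = |52.44 − 52.1902| = ₹0.25 per share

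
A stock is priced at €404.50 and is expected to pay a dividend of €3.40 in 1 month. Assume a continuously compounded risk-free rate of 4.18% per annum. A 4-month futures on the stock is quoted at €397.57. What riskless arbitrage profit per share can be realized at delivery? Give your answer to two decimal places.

PV(dividends) I = 3.40·e^(−0.0418·1/12) = 3.3882
Fair futures F* = (S − I)·e^(rT) = (404.50 − 3.3882)·e^0.013933 = 401.1118 × 1.014031 = 406.7398
Market €397.57 < fair 406.7398: forward underpriced → reverse cash-and-carry (short the stock, invest proceeds at r, pay the dividends, go long the forward).
Profit at T = |F_mkt − F*| = |397.57 − 406.7398| = €9.17 per share

€9.17 per share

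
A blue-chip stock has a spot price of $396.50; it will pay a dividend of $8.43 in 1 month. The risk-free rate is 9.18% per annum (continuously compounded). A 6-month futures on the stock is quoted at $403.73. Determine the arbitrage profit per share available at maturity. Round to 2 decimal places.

$2.63 per share

PV(dividends) I = 8.43·e^(−0.0918·1/12) = 8.3658
Fair futures F* = (S − I)·e^(rT) = (396.50 − 8.3658)·e^0.045900 = 388.1342 × 1.046970 = 406.3649
Market $403.73 < fair 406.3649: forward underpriced → reverse cash-and-carry (short the stock, invest proceeds at r, pay the dividends, go long the forward).
Profit at T = |F_mkt − F*| = |403.73 − 406.3649| = $2.63 per share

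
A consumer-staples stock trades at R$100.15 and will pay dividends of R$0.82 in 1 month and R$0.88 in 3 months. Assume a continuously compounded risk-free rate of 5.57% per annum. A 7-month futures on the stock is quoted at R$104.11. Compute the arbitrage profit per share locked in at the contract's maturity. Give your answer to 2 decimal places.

R$2.39 per share

PV(dividends) I = 0.82·e^(−0.0557·1/12) + 0.88·e^(−0.0557·3/12) = 1.6840
Fair futures F* = (S − I)·e^(rT) = (100.15 − 1.6840)·e^0.032492 = 98.4660 × 1.033026 = 101.7179
Market R$104.11 > fair 101.7179: forward overpriced → cash-and-carry (borrow at r, buy the stock and collect the dividends, short the forward).
Profit at T = |F_mkt − F*| = |104.11 − 101.7179| = R$2.39 per share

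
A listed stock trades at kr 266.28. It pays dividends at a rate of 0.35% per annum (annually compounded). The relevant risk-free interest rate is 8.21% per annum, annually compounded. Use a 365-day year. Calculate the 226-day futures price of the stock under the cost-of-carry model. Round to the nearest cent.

kr 279.01

F = S · (1+r)^T / (1+q)^T
= 266.28 × 1.050068 / 1.002166 = 266.28 × 1.047798
F = kr 279.01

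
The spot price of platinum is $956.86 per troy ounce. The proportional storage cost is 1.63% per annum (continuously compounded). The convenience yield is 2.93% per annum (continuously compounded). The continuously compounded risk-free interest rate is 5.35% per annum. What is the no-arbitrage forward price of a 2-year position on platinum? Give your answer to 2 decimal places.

Net carry = r + u − y = 0.0535 + 0.0163 − 0.0293 = 0.0405
F = S·e^((r+u−y)T) = 956.86 · e^(0.0405 × 2) = 956.86 · e^0.081000
= 956.86 × 1.084371 = $1,037.59 per troy ounce

$1,037.59 per troy ounce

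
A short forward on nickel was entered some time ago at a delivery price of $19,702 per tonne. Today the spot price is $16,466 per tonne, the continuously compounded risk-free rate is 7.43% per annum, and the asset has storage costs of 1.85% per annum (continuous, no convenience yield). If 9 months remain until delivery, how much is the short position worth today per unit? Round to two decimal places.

$1938.08 per tonne

Current fair forward for the remaining 9 months: F = S·e^((r + u)·T), (r + u) = 0.0743 + 0.0185 = 0.0928
F = 16466 · e^(0.0928 × 9/12) = 16466 × 1.07207926 = 17652.8571
Value of long forward = (F − K)·e^(−rT) = (17652.8571 − 19702) · e^(−0.0743·9/12)
= -2049.1429 × 0.94579919 = -1938.08
Short position value = −(long value) = $1938.08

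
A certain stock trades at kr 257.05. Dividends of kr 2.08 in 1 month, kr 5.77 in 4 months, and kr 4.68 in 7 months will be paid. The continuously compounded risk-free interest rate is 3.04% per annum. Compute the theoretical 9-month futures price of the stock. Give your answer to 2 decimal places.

PV(dividends) I = 2.08·e^(−0.0304·1/12) + 5.77·e^(−0.0304·4/12) + 4.68·e^(−0.0304·7/12)
I = 2.0747 + 5.7118 + 4.5977 = 12.3842
F = (S − I)·e^(rT) = (257.05 − 12.3842) · e^(0.0304·9/12)
= 244.6658 · e^0.022800 = 244.6658 × 1.023062 = kr 250.31

kr 250.31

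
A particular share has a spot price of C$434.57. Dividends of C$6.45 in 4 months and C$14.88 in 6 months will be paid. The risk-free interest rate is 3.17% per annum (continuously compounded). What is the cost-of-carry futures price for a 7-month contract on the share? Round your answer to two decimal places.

PV(dividends) I = 6.45·e^(−0.0317·4/12) + 14.88·e^(−0.0317·6/12)
I = 6.3822 + 14.6460 = 21.0282
F = (S − I)·e^(rT) = (434.57 − 21.0282) · e^(0.0317·7/12)
= 413.5418 · e^0.018492 = 413.5418 × 1.018664 = C$421.26

C$421.26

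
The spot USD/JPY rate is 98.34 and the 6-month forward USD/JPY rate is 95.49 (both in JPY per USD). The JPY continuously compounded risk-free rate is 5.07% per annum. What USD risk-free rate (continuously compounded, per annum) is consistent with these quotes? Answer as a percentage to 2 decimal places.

10.95%

F = S·e^((r_JPY − r_USD)T) ⇒ r_USD = r_JPY − ln(F/S)/T
ln(95.49/98.34) = -0.029409; /(6/12) = -0.058818
r_USD = 0.0507 + 0.058818 = 0.109518
r_USD = 10.95%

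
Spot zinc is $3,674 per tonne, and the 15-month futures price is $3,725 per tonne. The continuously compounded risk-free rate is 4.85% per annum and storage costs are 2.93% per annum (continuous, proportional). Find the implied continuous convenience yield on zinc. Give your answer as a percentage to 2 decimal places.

F = S·e^((r+u−y)T) ⇒ (r+u−y) = ln(F/S)/T
ln(3725/3674) = 0.013786; /T ⇒ 0.011029
y = r + u − ln(F/S)/T = 0.0485 + 0.0293 − 0.011029 = 0.066771
y = 6.68%

6.68%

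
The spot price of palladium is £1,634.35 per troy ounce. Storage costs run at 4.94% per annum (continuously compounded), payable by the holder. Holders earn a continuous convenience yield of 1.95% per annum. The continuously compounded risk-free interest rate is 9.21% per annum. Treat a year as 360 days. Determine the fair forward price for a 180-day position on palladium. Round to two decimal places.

£1,737.15 per troy ounce

Net carry = r + u − y = 0.0921 + 0.0494 − 0.0195 = 0.1220
F = S·e^((r+u−y)T) = 1634.35 · e^(0.1220 × 180/360) = 1634.35 · e^0.06100000
= 1634.35 × 1.06289891 = £1,737.15 per troy ounce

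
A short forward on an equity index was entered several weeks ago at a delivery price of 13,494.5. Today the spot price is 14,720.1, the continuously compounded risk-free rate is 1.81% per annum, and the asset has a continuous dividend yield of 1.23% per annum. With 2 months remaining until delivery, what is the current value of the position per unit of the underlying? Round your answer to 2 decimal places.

-1236.10

Current fair forward for the remaining 2 months: F = S·e^((r − q)·T), (r − q) = 0.0181 − 0.0123 = 0.0058
F = 14720.1 · e^(0.0058 × 2/12) = 14720.1 × 1.00096713 = 14734.3363
Value of long forward = (F − K)·e^(−rT) = (14734.3363 − 13494.5) · e^(−0.0181·2/12)
= 1239.8363 × 0.99698788 = 1236.10
Short position value = −(long value) = -1236.10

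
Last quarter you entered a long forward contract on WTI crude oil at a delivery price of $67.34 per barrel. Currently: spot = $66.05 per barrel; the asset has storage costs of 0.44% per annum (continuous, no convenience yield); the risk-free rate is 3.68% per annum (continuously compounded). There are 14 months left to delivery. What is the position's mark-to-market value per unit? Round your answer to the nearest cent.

$1.88 per barrel

Current fair forward for the remaining 14 months: F = S·e^((r + u)·T), (r + u) = 0.0368 + 0.0044 = 0.0412
F = 66.05 · e^(0.0412 × 14/12) = 66.05 × 1.049241 = 69.3024
Value of long forward = (F − K)·e^(−rT) = (69.3024 − 67.34) · e^(−0.0368·14/12)
= 1.9624 × 0.957975 = 1.88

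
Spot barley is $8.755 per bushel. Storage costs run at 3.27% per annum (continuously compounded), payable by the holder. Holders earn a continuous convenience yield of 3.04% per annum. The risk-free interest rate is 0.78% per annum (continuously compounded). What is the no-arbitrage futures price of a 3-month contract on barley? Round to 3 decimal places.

Net carry = r + u − y = 0.0078 + 0.0327 − 0.0304 = 0.0101
F = S·e^((r+u−y)T) = 8.755 · e^(0.0101 × 3/12) = 8.755 · e^0.002525
= 8.755 × 1.002528 = $8.777 per bushel

$8.777 per bushel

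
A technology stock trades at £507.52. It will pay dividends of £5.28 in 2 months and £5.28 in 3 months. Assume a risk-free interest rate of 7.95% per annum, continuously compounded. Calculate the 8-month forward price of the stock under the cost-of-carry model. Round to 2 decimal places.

£524.19

PV(dividends) I = 5.28·e^(−0.0795·2/12) + 5.28·e^(−0.0795·3/12)
I = 5.2105 + 5.1761 = 10.3866
F = (S − I)·e^(rT) = (507.52 − 10.3866) · e^(0.0795·8/12)
= 497.1334 · e^0.053000 = 497.1334 × 1.054430 = £524.19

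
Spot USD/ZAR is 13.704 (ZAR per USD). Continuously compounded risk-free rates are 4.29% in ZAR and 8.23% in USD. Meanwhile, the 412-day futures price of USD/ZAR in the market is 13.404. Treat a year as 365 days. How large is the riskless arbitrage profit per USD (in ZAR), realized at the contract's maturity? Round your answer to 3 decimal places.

0.296 per USD (in ZAR)

Fair futures: F* = S·e^(carry·T), with carry = (r_ZAR − r_USD) = 0.0429 − 0.0823 = -0.0394
F* = 13.704 · e^(-0.0394 × 412/365) = 13.704 · e^-0.044473 = 13.704 × 0.956501 = 13.1079
Market 13.404 > fair 13.1079: forward overpriced → cash-and-carry (buy spot, short the forward).
At maturity, profit = |F_mkt − F*| = |13.404 − 13.1079| = 0.296 per USD (in ZAR)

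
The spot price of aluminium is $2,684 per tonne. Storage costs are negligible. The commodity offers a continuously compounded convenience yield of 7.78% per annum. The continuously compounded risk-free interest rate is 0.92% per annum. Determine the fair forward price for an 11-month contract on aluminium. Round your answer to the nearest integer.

Net carry = r + u − y = 0.0092 + 0.0000 − 0.0778 = -0.0686
F = S·e^((r+u−y)T) = 2684 · e^(-0.0686 × 11/12) = 2684 · e^-0.062883
= 2684 × 0.939053 = $2,520 per tonne

$2,520 per tonne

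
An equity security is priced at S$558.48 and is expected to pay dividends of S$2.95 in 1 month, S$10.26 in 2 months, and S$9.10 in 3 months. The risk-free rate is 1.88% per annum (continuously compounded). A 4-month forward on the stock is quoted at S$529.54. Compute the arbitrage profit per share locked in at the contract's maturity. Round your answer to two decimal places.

S$10.08 per share

PV(dividends) I = 2.95·e^(−0.0188·1/12) + 10.26·e^(−0.0188·2/12) + 9.10·e^(−0.0188·3/12) = 22.2306
Fair forward F* = (S − I)·e^(rT) = (558.48 − 22.2306)·e^0.006267 = 536.2494 × 1.006287 = 539.6208
Market S$529.54 < fair 539.6208: forward underpriced → reverse cash-and-carry (short the stock, invest proceeds at r, pay the dividends, go long the forward).
Profit at T = |F_mkt − F*| = |529.54 − 539.6208| = S$10.08 per share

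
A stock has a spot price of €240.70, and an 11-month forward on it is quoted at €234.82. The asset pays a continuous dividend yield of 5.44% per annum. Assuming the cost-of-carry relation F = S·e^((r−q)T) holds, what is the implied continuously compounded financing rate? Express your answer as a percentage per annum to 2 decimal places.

2.74%

From F = S·e^((r−q)T): (r − q) = ln(F/S)/T
ln(234.82/240.70) = ln(0.975571) = -0.024732
(r − q) = -0.024732 / (11/12) = -0.026980
r = ln(F/S)/T + q = -0.026980 + 0.0544 = 0.027420
r = 2.74%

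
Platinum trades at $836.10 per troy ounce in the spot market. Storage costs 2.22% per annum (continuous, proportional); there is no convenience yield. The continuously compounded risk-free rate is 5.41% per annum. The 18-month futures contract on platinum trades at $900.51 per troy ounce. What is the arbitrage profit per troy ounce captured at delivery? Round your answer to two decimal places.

Fair futures: F* = S·e^(carry·T), with carry = (r + u) = 0.0541 + 0.0222 = 0.0763
F* = 836.10 · e^(0.0763 × 18/12) = 836.10 · e^0.114450 = 836.10 × 1.121257 = $937.4830
Market $900.51 < fair $937.4830: forward underpriced → reverse cash-and-carry (short spot, go long the forward).
At maturity, profit = |F_mkt − F*| = |900.51 − 937.4830| = $36.97 per troy ounce

$36.97 per troy ounce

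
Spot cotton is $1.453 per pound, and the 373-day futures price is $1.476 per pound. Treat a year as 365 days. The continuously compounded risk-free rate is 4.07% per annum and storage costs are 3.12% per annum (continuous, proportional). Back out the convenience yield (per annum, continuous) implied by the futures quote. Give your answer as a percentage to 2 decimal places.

5.65%

F = S·e^((r+u−y)T) ⇒ (r+u−y) = ln(F/S)/T
ln(1.476/1.453) = 0.015705; /T ⇒ 0.015368
y = r + u − ln(F/S)/T = 0.0407 + 0.0312 − 0.015368 = 0.056532
y = 5.65%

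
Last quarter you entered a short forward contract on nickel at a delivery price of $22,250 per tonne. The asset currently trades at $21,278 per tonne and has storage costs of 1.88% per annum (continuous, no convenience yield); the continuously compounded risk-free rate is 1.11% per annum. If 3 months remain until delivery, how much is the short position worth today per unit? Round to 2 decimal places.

Current fair forward for the remaining 3 months: F = S·e^((r + u)·T), (r + u) = 0.0111 + 0.0188 = 0.0299
F = 21278 · e^(0.0299 × 3/12) = 21278 × 1.00750301 = 21437.6490
Value of long forward = (F − K)·e^(−rT) = (21437.6490 − 22250) · e^(−0.0111·3/12)
= -812.3510 × 0.99722885 = -810.10
Short position value = −(long value) = $810.10

$810.10 per tonne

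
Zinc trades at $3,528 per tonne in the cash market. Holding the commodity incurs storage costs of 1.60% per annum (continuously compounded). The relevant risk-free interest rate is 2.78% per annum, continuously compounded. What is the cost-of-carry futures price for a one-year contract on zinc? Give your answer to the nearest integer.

Net carry = r + u − y = 0.0278 + 0.0160 − 0.0000 = 0.0438
F = S·e^((r+u−y)T) = 3528 · e^(0.0438 × 12/12) = 3528 · e^0.043800
= 3528 × 1.044773 = $3,686 per tonne

$3,686 per tonne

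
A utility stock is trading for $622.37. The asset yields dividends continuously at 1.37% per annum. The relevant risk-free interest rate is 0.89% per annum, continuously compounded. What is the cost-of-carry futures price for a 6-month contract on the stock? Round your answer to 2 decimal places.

F = S·e^((r − q)T) = 622.37 · e^((0.0089 − 0.0137) × 6/12)
= 622.37 · e^-0.002400 = 622.37 × 0.997603
F = $620.88

$620.88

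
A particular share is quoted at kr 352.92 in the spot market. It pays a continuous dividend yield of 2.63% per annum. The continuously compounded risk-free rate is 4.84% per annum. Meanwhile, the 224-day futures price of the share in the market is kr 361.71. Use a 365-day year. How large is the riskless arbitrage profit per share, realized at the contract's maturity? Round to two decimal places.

Fair futures: F* = S·e^(carry·T), with carry = (r − q) = 0.0484 − 0.0263 = 0.0221
F* = 352.92 · e^(0.0221 × 224/365) = 352.92 · e^0.013563 = 352.92 × 1.013655 = kr 357.7391
Market kr 361.71 > fair kr 357.7391: forward overpriced → cash-and-carry (buy spot, short the forward).
At maturity, profit = |F_mkt − F*| = |361.71 − 357.7391| = kr 3.97 per share

kr 3.97 per share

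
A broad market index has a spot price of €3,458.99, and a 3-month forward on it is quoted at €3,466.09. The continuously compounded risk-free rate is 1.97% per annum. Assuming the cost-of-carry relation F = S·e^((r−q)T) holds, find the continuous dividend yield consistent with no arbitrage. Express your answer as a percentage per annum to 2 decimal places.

1.15%

From F = S·e^((r−q)T): (r − q) = ln(F/S)/T
ln(3466.09/3458.99) = ln(1.002053) = 0.002051
(r − q) = 0.002051 / (3/12) = 0.008204
q = r − ln(F/S)/T = 0.0197 − 0.008204 = 0.011496
q = 1.15%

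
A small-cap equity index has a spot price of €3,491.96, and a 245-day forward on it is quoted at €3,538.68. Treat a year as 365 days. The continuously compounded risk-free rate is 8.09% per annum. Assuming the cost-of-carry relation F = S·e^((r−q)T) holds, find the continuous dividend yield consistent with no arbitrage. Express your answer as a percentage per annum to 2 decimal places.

From F = S·e^((r−q)T): (r − q) = ln(F/S)/T
ln(3538.68/3491.96) = ln(1.013379) = 0.013290
(r − q) = 0.013290 / (245/365) = 0.019799
q = r − ln(F/S)/T = 0.0809 − 0.019799 = 0.061101
q = 6.11%

6.11%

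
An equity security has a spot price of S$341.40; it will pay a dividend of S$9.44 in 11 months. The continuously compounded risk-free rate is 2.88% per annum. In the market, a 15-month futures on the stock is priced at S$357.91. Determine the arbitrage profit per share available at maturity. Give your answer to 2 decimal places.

PV(dividends) I = 9.44·e^(−0.0288·11/12) = 9.1940
Fair futures F* = (S − I)·e^(rT) = (341.40 − 9.1940)·e^0.036000 = 332.2060 × 1.036656 = 344.3833
Market S$357.91 > fair 344.3833: forward overpriced → cash-and-carry (borrow at r, buy the stock and collect the dividends, short the forward).
Profit at T = |F_mkt − F*| = |357.91 − 344.3833| = S$13.53 per share

S$13.53 per share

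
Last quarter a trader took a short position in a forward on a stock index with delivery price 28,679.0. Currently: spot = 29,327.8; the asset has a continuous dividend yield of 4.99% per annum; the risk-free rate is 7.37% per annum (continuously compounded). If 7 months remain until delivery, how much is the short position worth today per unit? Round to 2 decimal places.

-1014.25

Current fair forward for the remaining 7 months: F = S·e^((r − q)·T), (r − q) = 0.0737 − 0.0499 = 0.0238
F = 29327.8 · e^(0.0238 × 7/12) = 29327.8 × 1.01398015 = 29737.8070
Value of long forward = (F − K)·e^(−rT) = (29737.8070 − 28679.0) · e^(−0.0737·7/12)
= 1058.8070 × 0.95791937 = 1014.25
Short position value = −(long value) = -1014.25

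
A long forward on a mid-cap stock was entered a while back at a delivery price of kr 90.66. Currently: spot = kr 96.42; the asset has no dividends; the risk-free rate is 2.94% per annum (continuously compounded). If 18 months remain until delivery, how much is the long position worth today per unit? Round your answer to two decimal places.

Current fair forward for the remaining 18 months: F = S·e^(r·T), r = 0.0294
F = 96.42 · e^(0.0294 × 18/12) = 96.42 × 1.045087 = 100.7673
Value of long forward = (F − K)·e^(−rT) = (100.7673 − 90.66) · e^(−0.0294·18/12)
= 10.1073 × 0.956858 = 9.67

kr 9.67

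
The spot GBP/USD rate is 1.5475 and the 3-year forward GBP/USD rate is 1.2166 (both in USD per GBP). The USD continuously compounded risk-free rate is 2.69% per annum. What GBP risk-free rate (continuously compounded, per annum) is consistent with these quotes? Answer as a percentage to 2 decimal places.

F = S·e^((r_USD − r_GBP)T) ⇒ r_GBP = r_USD − ln(F/S)/T
ln(1.2166/1.5475) = -0.240581; /(3) = -0.080194
r_GBP = 0.0269 + 0.080194 = 0.107094
r_GBP = 10.71%

10.71%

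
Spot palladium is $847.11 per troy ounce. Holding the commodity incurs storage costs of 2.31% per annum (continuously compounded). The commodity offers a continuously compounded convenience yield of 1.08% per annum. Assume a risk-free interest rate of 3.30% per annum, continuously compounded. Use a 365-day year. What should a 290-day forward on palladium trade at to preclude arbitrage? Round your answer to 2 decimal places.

Net carry = r + u − y = 0.0330 + 0.0231 − 0.0108 = 0.0453
F = S·e^((r+u−y)T) = 847.11 · e^(0.0453 × 290/365) = 847.11 · e^0.035992
= 847.11 × 1.036648 = $878.15 per troy ounce

$878.15 per troy ounce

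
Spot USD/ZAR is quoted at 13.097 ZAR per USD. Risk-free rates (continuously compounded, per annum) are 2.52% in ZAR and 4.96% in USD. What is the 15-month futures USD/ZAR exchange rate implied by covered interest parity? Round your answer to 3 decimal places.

12.704

F = S·e^((r_ZAR − r_USD)T) = 13.097 · e^((0.0252 − 0.0496) × 15/12)
= 13.097 · e^-0.030500 = 13.097 × 0.969960
F = 12.704 ZAR per USD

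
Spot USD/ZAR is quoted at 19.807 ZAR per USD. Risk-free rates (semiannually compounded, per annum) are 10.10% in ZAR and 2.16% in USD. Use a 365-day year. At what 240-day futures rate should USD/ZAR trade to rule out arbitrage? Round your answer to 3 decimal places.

By covered interest parity, F = S · (1+r_ZAR/2)^(2T) / (1+r_USD/2)^(2T)
= 19.807 × 1.066933 / 1.014227 = 19.807 × 1.051967
F = 20.836 ZAR per USD

20.836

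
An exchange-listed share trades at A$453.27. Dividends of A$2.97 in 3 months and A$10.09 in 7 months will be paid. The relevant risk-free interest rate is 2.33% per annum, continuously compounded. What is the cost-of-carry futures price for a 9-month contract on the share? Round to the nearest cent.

PV(dividends) I = 2.97·e^(−0.0233·3/12) + 10.09·e^(−0.0233·7/12)
I = 2.9528 + 9.9538 = 12.9066
F = (S − I)·e^(rT) = (453.27 − 12.9066) · e^(0.0233·9/12)
= 440.3634 · e^0.017475 = 440.3634 × 1.017629 = A$448.13

A$448.13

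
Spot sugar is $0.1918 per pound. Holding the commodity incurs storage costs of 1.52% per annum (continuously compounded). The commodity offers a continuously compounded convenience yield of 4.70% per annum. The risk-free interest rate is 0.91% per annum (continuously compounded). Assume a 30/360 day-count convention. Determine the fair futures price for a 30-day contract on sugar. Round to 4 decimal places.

$0.1914 per pound

Net carry = r + u − y = 0.0091 + 0.0152 − 0.0470 = -0.0227
F = S·e^((r+u−y)T) = 0.1918 · e^(-0.0227 × 30/360) = 0.1918 · e^-0.001892
= 0.1918 × 0.998110 = $0.1914 per pound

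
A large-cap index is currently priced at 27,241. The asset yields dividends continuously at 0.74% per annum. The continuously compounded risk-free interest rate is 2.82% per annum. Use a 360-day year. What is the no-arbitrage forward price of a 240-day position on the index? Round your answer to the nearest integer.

F = S·e^((r − q)T) = 27241 · e^((0.0282 − 0.0074) × 240/360)
= 27241 · e^0.013867 = 27241 × 1.013964
F = 27,621

27,621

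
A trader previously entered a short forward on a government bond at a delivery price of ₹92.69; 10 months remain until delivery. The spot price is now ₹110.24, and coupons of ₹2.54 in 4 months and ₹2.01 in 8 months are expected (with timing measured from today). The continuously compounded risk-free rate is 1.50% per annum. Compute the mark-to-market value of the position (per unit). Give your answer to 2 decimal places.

PV(remaining coupons) I = 2.54·e^(−0.0150·4/12) + 2.01·e^(−0.0150·8/12) = 4.5173
Current forward F = (S − I)·e^(rT) = (110.24 − 4.5173)·e^(0.0150·10/12) = 105.7227 × 1.012578 = 107.0525
Value (long) = (F − K)·e^(−rT) = (107.0525 − 92.69) × 0.987578 = 14.1841
Short position value = −(long value) = -₹14.18

-₹14.18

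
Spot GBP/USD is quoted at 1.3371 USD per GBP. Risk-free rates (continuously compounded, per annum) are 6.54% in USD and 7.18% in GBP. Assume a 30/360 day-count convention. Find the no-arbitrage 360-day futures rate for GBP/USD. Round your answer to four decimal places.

F = S·e^((r_USD − r_GBP)T) = 1.3371 · e^((0.0654 − 0.0718) × 360/360)
= 1.3371 · e^-0.006400 = 1.3371 × 0.993620
F = 1.3286 USD per GBP

1.3286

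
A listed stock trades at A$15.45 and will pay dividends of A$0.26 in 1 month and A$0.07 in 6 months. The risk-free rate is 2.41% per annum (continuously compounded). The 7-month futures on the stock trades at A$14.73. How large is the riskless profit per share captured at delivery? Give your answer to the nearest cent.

PV(dividends) I = 0.26·e^(−0.0241·1/12) + 0.07·e^(−0.0241·6/12) = 0.3286
Fair futures F* = (S − I)·e^(rT) = (15.45 − 0.3286)·e^0.014058 = 15.1214 × 1.014157 = 15.3355
Market A$14.73 < fair 15.3355: forward underpriced → reverse cash-and-carry (short the stock, invest proceeds at r, pay the dividends, go long the forward).
Profit at T = |F_mkt − F*| = |14.73 − 15.3355| = A$0.61 per share

A$0.61 per share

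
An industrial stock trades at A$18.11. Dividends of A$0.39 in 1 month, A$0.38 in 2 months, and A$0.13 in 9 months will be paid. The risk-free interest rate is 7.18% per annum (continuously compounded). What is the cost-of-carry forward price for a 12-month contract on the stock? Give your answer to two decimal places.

PV(dividends) I = 0.39·e^(−0.0718·1/12) + 0.38·e^(−0.0718·2/12) + 0.13·e^(−0.0718·9/12)
I = 0.3877 + 0.3755 + 0.1232 = 0.8864
F = (S − I)·e^(rT) = (18.11 − 0.8864) · e^(0.0718·12/12)
= 17.2236 · e^0.071800 = 17.2236 × 1.074440 = A$18.51

A$18.51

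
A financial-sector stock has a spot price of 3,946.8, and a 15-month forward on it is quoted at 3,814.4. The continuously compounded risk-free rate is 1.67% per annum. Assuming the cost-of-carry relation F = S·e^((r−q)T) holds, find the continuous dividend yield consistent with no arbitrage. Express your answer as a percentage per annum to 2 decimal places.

From F = S·e^((r−q)T): (r − q) = ln(F/S)/T
ln(3814.4/3946.8) = ln(0.966454) = -0.034122
(r − q) = -0.034122 / (15/12) = -0.027298
q = r − ln(F/S)/T = 0.0167 + 0.027298 = 0.043998
q = 4.40%

4.40%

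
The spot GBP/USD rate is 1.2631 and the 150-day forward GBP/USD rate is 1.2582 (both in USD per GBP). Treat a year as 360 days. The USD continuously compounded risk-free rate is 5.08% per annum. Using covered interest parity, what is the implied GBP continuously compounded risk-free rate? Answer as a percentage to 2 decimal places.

6.01%

F = S·e^((r_USD − r_GBP)T) ⇒ r_GBP = r_USD − ln(F/S)/T
ln(1.2582/1.2631) = -0.003887; /(150/360) = -0.009329
r_GBP = 0.0508 + 0.009329 = 0.060129
r_GBP = 6.01%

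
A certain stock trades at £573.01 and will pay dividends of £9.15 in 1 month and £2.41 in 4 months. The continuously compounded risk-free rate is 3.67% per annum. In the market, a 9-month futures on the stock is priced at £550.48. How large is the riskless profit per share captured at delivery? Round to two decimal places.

PV(dividends) I = 9.15·e^(−0.0367·1/12) + 2.41·e^(−0.0367·4/12) = 11.5028
Fair futures F* = (S − I)·e^(rT) = (573.01 − 11.5028)·e^0.027525 = 561.5072 × 1.027907 = 577.1772
Market £550.48 < fair 577.1772: forward underpriced → reverse cash-and-carry (short the stock, invest proceeds at r, pay the dividends, go long the forward).
Profit at T = |F_mkt − F*| = |550.48 − 577.1772| = £26.70 per share

£26.70 per share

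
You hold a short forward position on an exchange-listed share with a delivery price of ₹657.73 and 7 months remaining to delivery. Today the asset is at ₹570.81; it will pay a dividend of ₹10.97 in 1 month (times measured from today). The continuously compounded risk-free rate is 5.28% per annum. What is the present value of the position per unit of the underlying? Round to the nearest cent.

PV(remaining dividends) I = 10.97·e^(−0.0528·1/12) = 10.9218
Current forward F = (S − I)·e^(rT) = (570.81 − 10.9218)·e^(0.0528·7/12) = 559.8882 × 1.031279 = 577.4009
Value (long) = (F − K)·e^(−rT) = (577.4009 − 657.73) × 0.969669 = -77.8926
Short position value = −(long value) = ₹77.89

₹77.89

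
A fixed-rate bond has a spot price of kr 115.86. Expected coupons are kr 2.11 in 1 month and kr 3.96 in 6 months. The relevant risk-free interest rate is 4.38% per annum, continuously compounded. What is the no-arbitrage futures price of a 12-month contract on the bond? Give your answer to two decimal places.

kr 114.80

PV(coupons) I = 2.11·e^(−0.0438·1/12) + 3.96·e^(−0.0438·6/12)
I = 2.1023 + 3.8742 = 5.9765
F = (S − I)·e^(rT) = (115.86 − 5.9765) · e^(0.0438·12/12)
= 109.8835 · e^0.043800 = 109.8835 × 1.044773 = kr 114.80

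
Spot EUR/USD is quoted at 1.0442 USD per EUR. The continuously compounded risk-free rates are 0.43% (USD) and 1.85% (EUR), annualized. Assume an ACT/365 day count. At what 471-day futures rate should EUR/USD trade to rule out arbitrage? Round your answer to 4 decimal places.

1.0252

F = S·e^((r_USD − r_EUR)T) = 1.0442 · e^((0.0043 − 0.0185) × 471/365)
= 1.0442 · e^-0.018324 = 1.0442 × 0.981843
F = 1.0252 USD per EUR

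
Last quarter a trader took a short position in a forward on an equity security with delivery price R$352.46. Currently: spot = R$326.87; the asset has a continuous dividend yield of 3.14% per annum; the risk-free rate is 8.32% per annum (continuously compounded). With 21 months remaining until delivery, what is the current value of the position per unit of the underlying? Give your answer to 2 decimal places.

Current fair forward for the remaining 21 months: F = S·e^((r − q)·T), (r − q) = 0.0832 − 0.0314 = 0.0518
F = 326.87 · e^(0.0518 × 21/12) = 326.87 × 1.094886 = 357.8854
Value of long forward = (F − K)·e^(−rT) = (357.8854 − 352.46) · e^(−0.0832·21/12)
= 5.4254 × 0.864503 = 4.69
Short position value = −(long value) = -R$4.69

-R$4.69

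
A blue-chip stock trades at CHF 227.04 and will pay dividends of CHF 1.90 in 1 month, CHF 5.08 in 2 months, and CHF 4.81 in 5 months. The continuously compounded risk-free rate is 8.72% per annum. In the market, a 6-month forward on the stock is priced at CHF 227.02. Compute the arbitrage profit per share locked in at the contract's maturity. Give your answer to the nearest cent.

PV(dividends) I = 1.90·e^(−0.0872·1/12) + 5.08·e^(−0.0872·2/12) + 4.81·e^(−0.0872·5/12) = 11.5313
Fair forward F* = (S − I)·e^(rT) = (227.04 − 11.5313)·e^0.043600 = 215.5087 × 1.044564 = 225.1126
Market CHF 227.02 > fair 225.1126: forward overpriced → cash-and-carry (borrow at r, buy the stock and collect the dividends, short the forward).
Profit at T = |F_mkt − F*| = |227.02 − 225.1126| = CHF 1.91 per share

CHF 1.91 per share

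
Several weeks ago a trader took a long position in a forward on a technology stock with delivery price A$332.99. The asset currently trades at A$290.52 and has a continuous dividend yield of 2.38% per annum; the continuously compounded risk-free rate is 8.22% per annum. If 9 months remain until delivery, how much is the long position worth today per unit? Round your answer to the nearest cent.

-A$27.70

Current fair forward for the remaining 9 months: F = S·e^((r − q)·T), (r − q) = 0.0822 − 0.0238 = 0.0584
F = 290.52 · e^(0.0584 × 9/12) = 290.52 × 1.044773 = 303.5275
Value of long forward = (F − K)·e^(−rT) = (303.5275 − 332.99) · e^(−0.0822·9/12)
= -29.4625 × 0.940212 = -27.70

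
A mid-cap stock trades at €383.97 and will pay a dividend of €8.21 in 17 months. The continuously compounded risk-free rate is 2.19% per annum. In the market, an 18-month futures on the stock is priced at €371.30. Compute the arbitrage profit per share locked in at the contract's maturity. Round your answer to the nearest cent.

PV(dividends) I = 8.21·e^(−0.0219·17/12) = 7.9592
Fair futures F* = (S − I)·e^(rT) = (383.97 − 7.9592)·e^0.032850 = 376.0108 × 1.033396 = 388.5681
Market €371.30 < fair 388.5681: forward underpriced → reverse cash-and-carry (short the stock, invest proceeds at r, pay the dividends, go long the forward).
Profit at T = |F_mkt − F*| = |371.30 − 388.5681| = €17.27 per share

€17.27 per share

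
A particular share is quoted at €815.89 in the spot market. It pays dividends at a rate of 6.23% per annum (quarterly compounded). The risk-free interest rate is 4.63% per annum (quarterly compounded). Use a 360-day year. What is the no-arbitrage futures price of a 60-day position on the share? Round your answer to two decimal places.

€813.75

F = S · (1+r/4)^(4T) / (1+q/4)^(4T)
= 815.89 × 1.007702 / 1.010357 = 815.89 × 0.997372
F = €813.75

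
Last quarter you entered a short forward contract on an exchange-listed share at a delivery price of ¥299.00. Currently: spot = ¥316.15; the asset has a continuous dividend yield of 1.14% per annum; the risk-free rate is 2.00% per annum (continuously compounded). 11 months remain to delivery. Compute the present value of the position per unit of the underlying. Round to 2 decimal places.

Current fair forward for the remaining 11 months: F = S·e^((r − q)·T), (r − q) = 0.0200 − 0.0114 = 0.0086
F = 316.15 · e^(0.0086 × 11/12) = 316.15 × 1.007914 = 318.6520
Value of long forward = (F − K)·e^(−rT) = (318.6520 − 299.00) · e^(−0.0200·11/12)
= 19.6520 × 0.981834 = 19.30
Short position value = −(long value) = -¥19.30

-¥19.30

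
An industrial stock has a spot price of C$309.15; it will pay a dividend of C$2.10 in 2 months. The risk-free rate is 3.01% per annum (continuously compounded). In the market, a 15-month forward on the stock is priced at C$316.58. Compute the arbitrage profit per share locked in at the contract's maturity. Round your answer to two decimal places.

PV(dividends) I = 2.10·e^(−0.0301·2/12) = 2.0895
Fair forward F* = (S − I)·e^(rT) = (309.15 − 2.0895)·e^0.037625 = 307.0605 × 1.038342 = 318.8338
Market C$316.58 < fair 318.8338: forward underpriced → reverse cash-and-carry (short the stock, invest proceeds at r, pay the dividends, go long the forward).
Profit at T = |F_mkt − F*| = |316.58 − 318.8338| = C$2.25 per share

C$2.25 per share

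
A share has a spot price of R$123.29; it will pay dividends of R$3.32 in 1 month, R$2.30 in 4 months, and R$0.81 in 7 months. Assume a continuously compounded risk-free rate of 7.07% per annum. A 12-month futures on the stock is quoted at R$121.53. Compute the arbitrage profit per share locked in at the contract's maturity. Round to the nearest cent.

PV(dividends) I = 3.32·e^(−0.0707·1/12) + 2.30·e^(−0.0707·4/12) + 0.81·e^(−0.0707·7/12) = 6.3242
Fair futures F* = (S − I)·e^(rT) = (123.29 − 6.3242)·e^0.070700 = 116.9658 × 1.073259 = 125.5346
Market R$121.53 < fair 125.5346: forward underpriced → reverse cash-and-carry (short the stock, invest proceeds at r, pay the dividends, go long the forward).
Profit at T = |F_mkt − F*| = |121.53 − 125.5346| = R$4.00 per share

R$4.00 per share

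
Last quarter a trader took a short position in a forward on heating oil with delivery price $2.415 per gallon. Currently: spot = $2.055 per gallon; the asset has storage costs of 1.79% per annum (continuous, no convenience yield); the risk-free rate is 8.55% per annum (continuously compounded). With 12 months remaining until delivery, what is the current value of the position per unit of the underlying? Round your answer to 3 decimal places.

Current fair forward for the remaining 12 months: F = S·e^((r + u)·T), (r + u) = 0.0855 + 0.0179 = 0.1034
F = 2.055 · e^(0.1034 × 12/12) = 2.055 × 1.108935 = 2.2789
Value of long forward = (F − K)·e^(−rT) = (2.2789 − 2.415) · e^(−0.0855·12/12)
= -0.1361 × 0.918053 = -0.125
Short position value = −(long value) = $0.125

$0.125 per gallon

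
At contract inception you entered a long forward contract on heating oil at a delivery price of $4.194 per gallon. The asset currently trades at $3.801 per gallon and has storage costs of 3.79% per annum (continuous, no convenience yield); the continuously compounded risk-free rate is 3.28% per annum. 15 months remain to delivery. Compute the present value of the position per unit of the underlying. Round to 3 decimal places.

-$0.040 per gallon

Current fair forward for the remaining 15 months: F = S·e^((r + u)·T), (r + u) = 0.0328 + 0.0379 = 0.0707
F = 3.801 · e^(0.0707 × 15/12) = 3.801 × 1.092398 = 4.1522
Value of long forward = (F − K)·e^(−rT) = (4.1522 − 4.194) · e^(−0.0328·15/12)
= -0.0418 × 0.959829 = -0.040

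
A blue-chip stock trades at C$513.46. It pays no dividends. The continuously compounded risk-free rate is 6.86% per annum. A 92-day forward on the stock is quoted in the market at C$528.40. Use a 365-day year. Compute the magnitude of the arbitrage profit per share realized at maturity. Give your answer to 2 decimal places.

Fair forward: F* = S·e^(carry·T), with carry = r = 0.0686
F* = 513.46 · e^(0.0686 × 92/365) = 513.46 · e^0.017291 = 513.46 × 1.017441 = C$522.4153
Market C$528.40 > fair C$522.4153: forward overpriced → cash-and-carry (buy spot, short the forward).
At maturity, profit = |F_mkt − F*| = |528.40 − 522.4153| = C$5.98 per share

C$5.98 per share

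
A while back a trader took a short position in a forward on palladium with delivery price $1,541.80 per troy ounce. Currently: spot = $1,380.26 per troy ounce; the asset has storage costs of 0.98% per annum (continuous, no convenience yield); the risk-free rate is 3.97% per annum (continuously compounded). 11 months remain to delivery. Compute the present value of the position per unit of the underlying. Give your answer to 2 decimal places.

Current fair forward for the remaining 11 months: F = S·e^((r + u)·T), (r + u) = 0.0397 + 0.0098 = 0.0495
F = 1380.26 · e^(0.0495 × 11/12) = 1380.26 × 1.04642019 = 1444.3319
Value of long forward = (F − K)·e^(−rT) = (1444.3319 − 1541.80) · e^(−0.0397·11/12)
= -97.4681 × 0.96426255 = -93.98
Short position value = −(long value) = $93.98

$93.98 per troy ounce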